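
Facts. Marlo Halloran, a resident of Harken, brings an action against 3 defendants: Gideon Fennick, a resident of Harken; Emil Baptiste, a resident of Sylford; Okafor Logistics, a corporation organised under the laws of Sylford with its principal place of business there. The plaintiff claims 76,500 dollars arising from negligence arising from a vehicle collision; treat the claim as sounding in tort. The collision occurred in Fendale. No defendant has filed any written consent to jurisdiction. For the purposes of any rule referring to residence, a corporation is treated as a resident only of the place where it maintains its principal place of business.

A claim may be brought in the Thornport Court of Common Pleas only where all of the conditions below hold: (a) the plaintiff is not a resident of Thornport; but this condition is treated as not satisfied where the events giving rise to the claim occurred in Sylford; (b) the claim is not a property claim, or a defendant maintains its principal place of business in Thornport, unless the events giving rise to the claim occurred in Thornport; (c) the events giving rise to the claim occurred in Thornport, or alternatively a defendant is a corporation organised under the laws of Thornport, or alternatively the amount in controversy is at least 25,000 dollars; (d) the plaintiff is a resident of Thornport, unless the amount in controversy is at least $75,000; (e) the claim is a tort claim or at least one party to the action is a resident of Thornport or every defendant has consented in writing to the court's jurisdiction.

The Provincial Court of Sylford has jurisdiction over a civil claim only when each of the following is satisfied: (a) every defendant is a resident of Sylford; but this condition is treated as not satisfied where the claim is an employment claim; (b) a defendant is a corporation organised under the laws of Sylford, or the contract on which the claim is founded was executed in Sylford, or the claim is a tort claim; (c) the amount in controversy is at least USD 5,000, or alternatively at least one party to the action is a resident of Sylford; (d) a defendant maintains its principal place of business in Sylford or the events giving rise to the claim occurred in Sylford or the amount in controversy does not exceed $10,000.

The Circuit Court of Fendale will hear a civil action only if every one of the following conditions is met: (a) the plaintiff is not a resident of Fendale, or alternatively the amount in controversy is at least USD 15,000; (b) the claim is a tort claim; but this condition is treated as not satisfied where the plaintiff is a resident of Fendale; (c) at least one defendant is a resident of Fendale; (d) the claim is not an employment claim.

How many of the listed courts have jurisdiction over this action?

1

The Thornport Court of Common Pleas:
  (a) The plaintiff resides in Harken, which is not Thornport. The carve-out does not apply: the operative events occurred in Fendale, not Sylford. Condition met.
  (b) The claim is a tort claim, not a property claim, so one alternative holds. Condition met.
  (c) The amount in controversy is 76,500 dollars, which meets the USD 25,000 floor, which satisfies one of the alternatives. Satisfied.
  (d) The plaintiff resides in Harken, not Thornport. However, the amount in controversy is 76,500 dollars, which meets the $75,000 floor, so the 'unless' proviso supplies this condition. Met.
  (e) The claim is a tort claim, which satisfies one of the alternatives. Condition met.
  → All conditions met; jurisdiction exists.
The Provincial Court of Sylford:
  (a) The defendants reside as follows — Gideon Fennick in Harken, Emil Baptiste in Sylford, Okafor Logistics in Sylford — not all in Sylford. Not met.
  (b) Okafor Logistics is organised under the laws of Sylford — that alternative is enough. Satisfied.
  (c) The amount in controversy is USD 76,500, which meets the 5,000 dollars floor, so one alternative holds. Met.
  (d) Okafor Logistics has its principal place of business in Sylford, so this disjunct is met. Condition met.
  → Not every requirement is met — no jurisdiction.
The Circuit Court of Fendale:
  (a) The plaintiff resides in Harken, which is not Fendale, so this disjunct is met. Met.
  (b) The claim is a tort claim. And the carve-out is inapplicable — the plaintiff resides in Harken, not Fendale. Met.
  (c) No defendant resides in Fendale (they reside in Harken, Sylford, Sylford). Condition not met.
  (d) The claim is a tort claim, not an employment claim. Condition met.
  → No jurisdiction.
Courts with jurisdiction: the Thornport Court of Common Pleas — 1 in total.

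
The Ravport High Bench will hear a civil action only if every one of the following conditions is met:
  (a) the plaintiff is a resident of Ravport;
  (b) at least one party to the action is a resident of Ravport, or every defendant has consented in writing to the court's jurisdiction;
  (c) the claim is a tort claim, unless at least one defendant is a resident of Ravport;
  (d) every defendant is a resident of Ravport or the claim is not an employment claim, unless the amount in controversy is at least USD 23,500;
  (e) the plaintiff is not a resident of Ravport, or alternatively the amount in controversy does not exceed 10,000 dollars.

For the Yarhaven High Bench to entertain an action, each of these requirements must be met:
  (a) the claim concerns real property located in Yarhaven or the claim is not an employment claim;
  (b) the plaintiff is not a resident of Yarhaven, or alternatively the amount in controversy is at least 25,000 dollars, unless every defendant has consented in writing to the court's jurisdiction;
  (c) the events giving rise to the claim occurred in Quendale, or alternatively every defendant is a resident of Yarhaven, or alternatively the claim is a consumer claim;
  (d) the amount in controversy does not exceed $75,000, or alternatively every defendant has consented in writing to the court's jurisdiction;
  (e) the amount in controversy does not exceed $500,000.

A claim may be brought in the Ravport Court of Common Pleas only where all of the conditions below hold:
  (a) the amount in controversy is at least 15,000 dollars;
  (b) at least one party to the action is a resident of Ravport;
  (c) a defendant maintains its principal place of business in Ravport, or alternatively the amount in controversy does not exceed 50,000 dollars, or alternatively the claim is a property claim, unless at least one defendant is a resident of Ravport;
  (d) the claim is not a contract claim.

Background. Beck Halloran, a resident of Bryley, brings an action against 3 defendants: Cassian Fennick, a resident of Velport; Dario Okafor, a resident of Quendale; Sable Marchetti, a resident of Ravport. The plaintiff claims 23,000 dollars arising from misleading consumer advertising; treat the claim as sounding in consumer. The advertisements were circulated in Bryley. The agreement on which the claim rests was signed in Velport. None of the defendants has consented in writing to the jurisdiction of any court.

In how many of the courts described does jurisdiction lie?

2

The Ravport High Bench:
  (a) The plaintiff resides in Bryley, not Ravport. Condition not met.
  (b) Sable Marchetti resides in Ravport, which satisfies one of the alternatives. Condition met.
  (c) The claim is a consumer claim, not a tort claim. The proviso rescues it, though: Sable Marchetti resides in Ravport. Satisfied.
  (d) The claim is a consumer claim, not an employment claim, which satisfies one of the alternatives. Met.
  (e) The plaintiff resides in Bryley, which is not Ravport — that alternative is enough. Met.
  → The court lacks jurisdiction.
The Yarhaven High Bench:
  (a) The claim is a consumer claim, not an employment claim, so this disjunct is met. Condition met.
  (b) The plaintiff resides in Bryley, which is not Yarhaven, so one alternative holds. Condition met.
  (c) The claim is a consumer claim, which satisfies one of the alternatives. Met.
  (d) The amount in controversy is $23,000, within the USD 75,000 ceiling, so this disjunct is met. Condition met.
  (e) The amount in controversy is USD 23,000, within the $500,000 ceiling. Condition met.
  → Every requirement is satisfied — jurisdiction.
The Ravport Court of Common Pleas:
  (a) The amount in controversy is 23,000 dollars, which meets the $15,000 floor. Condition met.
  (b) Sable Marchetti resides in Ravport. Satisfied.
  (c) The amount in controversy is USD 23,000, within the USD 50,000 ceiling, so this disjunct is met. Satisfied.
  (d) The claim is a consumer claim, not a contract claim. Condition met.
  → All conditions met; jurisdiction exists.
Courts with jurisdiction: the Yarhaven High Bench, the Ravport Court of Common Pleas — 2 in total.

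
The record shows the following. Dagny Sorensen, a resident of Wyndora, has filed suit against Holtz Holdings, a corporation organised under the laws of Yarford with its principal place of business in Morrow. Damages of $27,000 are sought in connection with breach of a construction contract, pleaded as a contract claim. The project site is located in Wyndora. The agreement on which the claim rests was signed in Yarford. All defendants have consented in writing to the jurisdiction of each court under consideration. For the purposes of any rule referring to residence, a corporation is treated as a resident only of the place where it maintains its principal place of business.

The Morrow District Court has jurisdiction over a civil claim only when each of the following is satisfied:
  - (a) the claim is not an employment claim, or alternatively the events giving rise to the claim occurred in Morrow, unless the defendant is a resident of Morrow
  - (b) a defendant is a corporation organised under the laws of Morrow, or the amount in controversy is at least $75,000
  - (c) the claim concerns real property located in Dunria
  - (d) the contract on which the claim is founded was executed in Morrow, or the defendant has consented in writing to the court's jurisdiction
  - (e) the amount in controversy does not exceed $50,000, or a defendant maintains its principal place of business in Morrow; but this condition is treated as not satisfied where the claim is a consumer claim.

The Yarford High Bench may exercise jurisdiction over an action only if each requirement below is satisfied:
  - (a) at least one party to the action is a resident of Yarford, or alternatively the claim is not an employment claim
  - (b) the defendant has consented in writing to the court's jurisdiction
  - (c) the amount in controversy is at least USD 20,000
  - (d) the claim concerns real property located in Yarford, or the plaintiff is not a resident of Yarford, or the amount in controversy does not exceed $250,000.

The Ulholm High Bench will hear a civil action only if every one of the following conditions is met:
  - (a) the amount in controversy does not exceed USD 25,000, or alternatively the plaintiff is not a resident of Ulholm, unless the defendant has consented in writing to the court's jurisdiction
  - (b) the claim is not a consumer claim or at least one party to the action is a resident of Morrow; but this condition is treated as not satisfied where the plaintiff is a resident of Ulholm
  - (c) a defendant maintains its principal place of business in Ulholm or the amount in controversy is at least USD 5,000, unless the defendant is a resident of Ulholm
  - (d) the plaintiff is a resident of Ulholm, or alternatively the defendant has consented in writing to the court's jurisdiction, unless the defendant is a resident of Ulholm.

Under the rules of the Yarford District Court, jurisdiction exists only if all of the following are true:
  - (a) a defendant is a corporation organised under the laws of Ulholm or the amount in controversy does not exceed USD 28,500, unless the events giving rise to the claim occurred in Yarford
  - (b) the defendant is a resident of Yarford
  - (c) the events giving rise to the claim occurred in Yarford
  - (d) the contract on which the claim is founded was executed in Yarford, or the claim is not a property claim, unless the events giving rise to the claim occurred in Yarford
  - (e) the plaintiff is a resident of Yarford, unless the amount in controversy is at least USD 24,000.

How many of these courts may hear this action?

The Morrow District Court:
  (a) The claim is a contract claim, not an employment claim, so one alternative holds. Satisfied.
  (b) The corporate defendant(s) are organised in Yarford, not Morrow; the amount in controversy is 27,000 dollars, below the USD 75,000 floor — every alternative fails. Not satisfied.
  (c) The claim does not concern real property. Not met.
  (d) Every defendant has filed written consent — that alternative is enough. Satisfied.
  (e) The amount in controversy is $27,000, within the 50,000 dollars ceiling, so this disjunct is met. And the carve-out is inapplicable — the claim is a contract claim, not a consumer claim. Met.
  → No jurisdiction.
The Yarford High Bench:
  (a) The claim is a contract claim, not an employment claim — that alternative is enough. Condition met.
  (b) Every defendant has filed written consent. Met.
  (c) The amount in controversy is 27,000 dollars, which meets the $20,000 floor. Condition met.
  (d) The plaintiff resides in Wyndora, which is not Yarford, so this disjunct is met. Satisfied.
  → Jurisdiction lies.
The Ulholm High Bench:
  (a) The plaintiff resides in Wyndora, which is not Ulholm, so this disjunct is met. Condition met.
  (b) The claim is a contract claim, not a consumer claim, so this disjunct is met. And the carve-out is inapplicable — the plaintiff resides in Wyndora, not Ulholm. Met.
  (c) The amount in controversy is 27,000 dollars, which meets the 5,000 dollars floor, so this disjunct is met. Met.
  (d) Every defendant has filed written consent, which satisfies one of the alternatives. Condition met.
  → The court has jurisdiction.
The Yarford District Court:
  (a) The amount in controversy is USD 27,000, within the $28,500 ceiling, so one alternative holds. Condition met.
  (b) The defendant resides in Morrow, not Yarford. Fails.
  (c) The operative events occurred in Wyndora, not Yarford. Not satisfied.
  (d) The contract was executed in Yarford, so one alternative holds. Satisfied.
  (e) The plaintiff resides in Wyndora, not Yarford. However, the amount in controversy is USD 27,000, which meets the USD 24,000 floor, so the 'unless' proviso supplies this condition. Condition met.
  → The court lacks jurisdiction.
Courts with jurisdiction: the Yarford High Bench, the Ulholm High Bench — 2 in total.

2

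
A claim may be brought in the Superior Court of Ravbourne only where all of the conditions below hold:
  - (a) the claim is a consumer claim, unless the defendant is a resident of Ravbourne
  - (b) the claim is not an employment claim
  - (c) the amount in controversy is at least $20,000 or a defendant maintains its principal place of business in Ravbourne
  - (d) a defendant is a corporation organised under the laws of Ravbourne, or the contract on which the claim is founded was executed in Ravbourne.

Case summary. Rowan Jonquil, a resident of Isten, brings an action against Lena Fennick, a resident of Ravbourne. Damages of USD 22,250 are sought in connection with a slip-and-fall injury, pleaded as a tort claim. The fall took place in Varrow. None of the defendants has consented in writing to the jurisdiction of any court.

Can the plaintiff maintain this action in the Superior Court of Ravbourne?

The Superior Court of Ravbourne:
  (a) The claim is a tort claim, not a consumer claim. But the defendant resides in Ravbourne, and the 'unless' clause therefore excuses the requirement. Satisfied.
  (b) The claim is a tort claim, not an employment claim. Satisfied.
  (c) The amount in controversy is $22,250, which meets the 20,000 dollars floor, so one alternative holds. Met.
  (d) No defendant is a corporation; no contract (and hence no place of execution) is alleged — none of the alternatives is met. Fails.
  → No jurisdiction.

No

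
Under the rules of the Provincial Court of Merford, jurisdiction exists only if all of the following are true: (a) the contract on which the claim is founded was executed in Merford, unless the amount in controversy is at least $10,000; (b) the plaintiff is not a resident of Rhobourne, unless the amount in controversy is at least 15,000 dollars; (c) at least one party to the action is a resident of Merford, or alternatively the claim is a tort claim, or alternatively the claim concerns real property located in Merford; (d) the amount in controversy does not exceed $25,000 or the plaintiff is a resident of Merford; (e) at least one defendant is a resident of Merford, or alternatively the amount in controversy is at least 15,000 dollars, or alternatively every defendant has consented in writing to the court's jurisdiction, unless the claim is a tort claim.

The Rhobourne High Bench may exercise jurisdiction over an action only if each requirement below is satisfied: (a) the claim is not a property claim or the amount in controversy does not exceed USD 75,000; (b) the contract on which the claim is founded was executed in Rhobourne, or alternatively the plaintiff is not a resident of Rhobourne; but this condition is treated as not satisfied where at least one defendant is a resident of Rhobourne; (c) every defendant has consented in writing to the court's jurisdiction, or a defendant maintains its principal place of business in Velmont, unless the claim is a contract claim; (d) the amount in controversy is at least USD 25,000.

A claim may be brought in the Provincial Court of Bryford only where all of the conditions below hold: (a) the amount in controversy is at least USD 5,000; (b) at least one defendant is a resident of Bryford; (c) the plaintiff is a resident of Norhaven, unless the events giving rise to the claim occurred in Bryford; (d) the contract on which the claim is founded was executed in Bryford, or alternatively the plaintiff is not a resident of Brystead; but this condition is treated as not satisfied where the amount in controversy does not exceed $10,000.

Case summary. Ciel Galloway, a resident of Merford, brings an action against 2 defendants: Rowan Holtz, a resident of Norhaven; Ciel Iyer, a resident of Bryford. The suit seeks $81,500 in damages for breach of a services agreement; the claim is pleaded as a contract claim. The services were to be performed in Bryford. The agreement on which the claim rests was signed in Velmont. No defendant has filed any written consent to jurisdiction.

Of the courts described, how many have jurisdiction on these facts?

3

The Provincial Court of Merford:
  (a) The contract was executed in Velmont, not Merford. But the amount in controversy is USD 81,500, which meets the $10,000 floor, and the 'unless' clause therefore excuses the requirement. Satisfied.
  (b) The plaintiff resides in Merford, which is not Rhobourne. Met.
  (c) Ciel Galloway resides in Merford — that alternative is enough. Condition met.
  (d) The plaintiff resides in Merford, so this disjunct is met. Condition met.
  (e) The amount in controversy is USD 81,500, which meets the $15,000 floor, so one alternative holds. Met.
  → The court has jurisdiction.
The Rhobourne High Bench:
  (a) The claim is a contract claim, not a property claim, so one alternative holds. Condition met.
  (b) The plaintiff resides in Merford, which is not Rhobourne, which satisfies one of the alternatives. The carve-out does not apply: no defendant resides in Rhobourne (they reside in Norhaven, Bryford). Condition met.
  (c) No such written consent has been filed; no defendant is a corporation — none of the alternatives is met. But the claim is a contract claim, and the 'unless' clause therefore excuses the requirement. Met.
  (d) The amount in controversy is $81,500, which meets the USD 25,000 floor. Satisfied.
  → Jurisdiction lies.
The Provincial Court of Bryford:
  (a) The amount in controversy is USD 81,500, which meets the USD 5,000 floor. Condition met.
  (b) Ciel Iyer resides in Bryford. Met.
  (c) The plaintiff resides in Merford, not Norhaven. However, the operative events occurred in Bryford, so the 'unless' proviso supplies this condition. Condition met.
  (d) The plaintiff resides in Merford, which is not Brystead, so this disjunct is met. And the carve-out is inapplicable — the amount in controversy is USD 81,500, above the $10,000 ceiling. Satisfied.
  → Every requirement is satisfied — jurisdiction.
Courts with jurisdiction: the Provincial Court of Merford, the Rhobourne High Bench, the Provincial Court of Bryford — 3 in total.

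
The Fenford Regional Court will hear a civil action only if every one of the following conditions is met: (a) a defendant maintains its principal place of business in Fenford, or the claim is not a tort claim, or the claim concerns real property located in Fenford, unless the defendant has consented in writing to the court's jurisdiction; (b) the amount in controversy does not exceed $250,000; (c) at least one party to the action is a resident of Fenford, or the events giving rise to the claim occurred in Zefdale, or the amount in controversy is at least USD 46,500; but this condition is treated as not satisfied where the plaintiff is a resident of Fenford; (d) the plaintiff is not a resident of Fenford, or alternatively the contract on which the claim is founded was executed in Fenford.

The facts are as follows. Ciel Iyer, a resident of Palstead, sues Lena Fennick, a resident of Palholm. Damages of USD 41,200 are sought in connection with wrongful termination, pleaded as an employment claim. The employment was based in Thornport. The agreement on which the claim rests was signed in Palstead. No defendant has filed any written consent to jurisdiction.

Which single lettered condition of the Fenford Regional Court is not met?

The Fenford Regional Court:
  (a) The claim is an employment claim, not a tort claim, so one alternative holds. Condition met.
  (b) The amount in controversy is USD 41,200, within the $250,000 ceiling. Satisfied.
  (c) No party resides in Fenford; the operative events occurred in Thornport, not Zefdale; the amount in controversy is USD 41,200, below the USD 46,500 floor — no alternative holds. Not satisfied.
  (d) The plaintiff resides in Palstead, which is not Fenford, so this disjunct is met. Condition met.
Only condition (c) fails.

(c)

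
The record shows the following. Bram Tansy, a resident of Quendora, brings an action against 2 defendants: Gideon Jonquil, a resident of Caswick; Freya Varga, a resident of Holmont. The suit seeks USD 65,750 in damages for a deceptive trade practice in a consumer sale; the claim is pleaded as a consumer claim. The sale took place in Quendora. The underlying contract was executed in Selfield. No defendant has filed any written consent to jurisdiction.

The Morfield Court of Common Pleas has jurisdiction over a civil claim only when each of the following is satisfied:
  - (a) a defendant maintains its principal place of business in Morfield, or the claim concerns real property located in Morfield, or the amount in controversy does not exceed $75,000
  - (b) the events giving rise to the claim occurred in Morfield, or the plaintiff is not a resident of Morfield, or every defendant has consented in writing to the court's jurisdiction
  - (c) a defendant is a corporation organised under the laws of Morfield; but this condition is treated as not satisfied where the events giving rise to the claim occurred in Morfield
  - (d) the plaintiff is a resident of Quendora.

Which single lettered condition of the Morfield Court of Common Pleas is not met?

(c)

The Morfield Court of Common Pleas:
  (a) The amount in controversy is USD 65,750, within the 75,000 dollars ceiling, so one alternative holds. Condition met.
  (b) The plaintiff resides in Quendora, which is not Morfield, so this disjunct is met. Met.
  (c) No defendant is a corporation. Not met.
  (d) The plaintiff resides in Quendora. Met.
Only condition (c) fails.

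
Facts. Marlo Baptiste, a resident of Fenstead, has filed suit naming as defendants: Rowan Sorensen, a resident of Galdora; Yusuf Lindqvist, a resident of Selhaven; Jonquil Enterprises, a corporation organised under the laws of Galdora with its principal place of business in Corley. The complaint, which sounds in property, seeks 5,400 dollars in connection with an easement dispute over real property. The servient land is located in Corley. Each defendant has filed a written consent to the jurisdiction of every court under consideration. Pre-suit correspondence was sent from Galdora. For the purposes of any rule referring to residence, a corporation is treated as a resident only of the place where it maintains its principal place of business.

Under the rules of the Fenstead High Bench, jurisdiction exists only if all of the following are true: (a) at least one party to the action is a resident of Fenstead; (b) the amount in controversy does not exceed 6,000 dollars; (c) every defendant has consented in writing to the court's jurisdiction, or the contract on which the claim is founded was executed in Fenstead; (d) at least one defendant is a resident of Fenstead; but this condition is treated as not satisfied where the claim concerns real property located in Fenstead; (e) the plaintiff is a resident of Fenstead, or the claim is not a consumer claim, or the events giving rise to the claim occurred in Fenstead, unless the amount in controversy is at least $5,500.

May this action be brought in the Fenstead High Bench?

No

The Fenstead High Bench:
  (a) Marlo Baptiste resides in Fenstead. Satisfied.
  (b) The amount in controversy is 5,400 dollars, within the $6,000 ceiling. Condition met.
  (c) Every defendant has filed written consent — that alternative is enough. Satisfied.
  (d) No defendant resides in Fenstead (they reside in Galdora, Selhaven, Corley). Condition not met.
  (e) The plaintiff resides in Fenstead, so this disjunct is met. Satisfied.
  → The court lacks jurisdiction.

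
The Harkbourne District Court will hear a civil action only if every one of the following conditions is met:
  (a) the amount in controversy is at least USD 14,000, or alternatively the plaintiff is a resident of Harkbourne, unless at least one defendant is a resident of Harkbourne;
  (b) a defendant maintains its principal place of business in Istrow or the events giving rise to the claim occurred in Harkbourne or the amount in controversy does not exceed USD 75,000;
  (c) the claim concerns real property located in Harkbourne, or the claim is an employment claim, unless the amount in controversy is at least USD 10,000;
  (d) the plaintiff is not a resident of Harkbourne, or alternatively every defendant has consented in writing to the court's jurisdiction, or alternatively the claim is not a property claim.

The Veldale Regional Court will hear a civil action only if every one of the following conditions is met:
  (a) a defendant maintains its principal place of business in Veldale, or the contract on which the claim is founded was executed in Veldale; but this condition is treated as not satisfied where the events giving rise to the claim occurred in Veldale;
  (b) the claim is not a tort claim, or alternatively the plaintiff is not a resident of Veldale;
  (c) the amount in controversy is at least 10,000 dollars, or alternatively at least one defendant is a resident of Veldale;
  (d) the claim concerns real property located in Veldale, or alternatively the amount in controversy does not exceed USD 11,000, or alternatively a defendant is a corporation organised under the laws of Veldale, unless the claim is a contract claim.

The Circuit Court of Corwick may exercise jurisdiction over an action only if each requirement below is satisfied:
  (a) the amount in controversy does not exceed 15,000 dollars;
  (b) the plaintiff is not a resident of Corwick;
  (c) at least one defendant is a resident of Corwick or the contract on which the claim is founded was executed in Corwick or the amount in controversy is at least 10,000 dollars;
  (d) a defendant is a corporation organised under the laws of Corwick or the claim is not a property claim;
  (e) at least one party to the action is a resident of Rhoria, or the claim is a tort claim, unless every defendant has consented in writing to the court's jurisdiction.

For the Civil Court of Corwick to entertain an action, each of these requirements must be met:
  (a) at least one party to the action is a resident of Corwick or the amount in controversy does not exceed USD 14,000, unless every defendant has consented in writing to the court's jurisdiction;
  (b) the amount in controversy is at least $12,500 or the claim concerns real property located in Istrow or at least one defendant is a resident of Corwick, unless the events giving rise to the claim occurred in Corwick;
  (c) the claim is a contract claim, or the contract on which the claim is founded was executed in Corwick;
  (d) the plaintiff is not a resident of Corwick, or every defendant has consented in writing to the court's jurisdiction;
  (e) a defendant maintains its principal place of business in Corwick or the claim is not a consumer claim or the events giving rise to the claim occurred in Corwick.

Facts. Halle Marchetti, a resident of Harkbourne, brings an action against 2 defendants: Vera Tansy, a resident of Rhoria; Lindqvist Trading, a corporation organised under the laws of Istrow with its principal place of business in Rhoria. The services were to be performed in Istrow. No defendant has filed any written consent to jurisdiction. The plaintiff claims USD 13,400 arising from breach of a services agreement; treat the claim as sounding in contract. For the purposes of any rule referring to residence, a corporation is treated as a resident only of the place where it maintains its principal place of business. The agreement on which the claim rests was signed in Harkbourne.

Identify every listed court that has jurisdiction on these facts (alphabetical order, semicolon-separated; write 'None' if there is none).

The Harkbourne District Court:
  (a) The plaintiff resides in Harkbourne, which satisfies one of the alternatives. Condition met.
  (b) The amount in controversy is 13,400 dollars, within the USD 75,000 ceiling, which satisfies one of the alternatives. Satisfied.
  (c) The claim does not concern real property; the claim is a contract claim, not an employment claim — every alternative fails. The proviso rescues it, though: the amount in controversy is 13,400 dollars, which meets the USD 10,000 floor. Met.
  (d) The claim is a contract claim, not a property claim, so this disjunct is met. Satisfied.
  → Jurisdiction lies.
The Veldale Regional Court:
  (a) The corporate defendant(s) have their principal place of business in Rhoria, not Veldale; the contract was executed in Harkbourne, not Veldale — none of the alternatives is met. Not satisfied.
  (b) The claim is a contract claim, not a tort claim, so one alternative holds. Satisfied.
  (c) The amount in controversy is $13,400, which meets the $10,000 floor — that alternative is enough. Condition met.
  (d) The claim does not concern real property; the amount in controversy is $13,400, above the USD 11,000 ceiling; the corporate defendant(s) are organised in Istrow, not Veldale — every alternative fails. However, the claim is a contract claim, so the 'unless' proviso supplies this condition. Satisfied.
  → No jurisdiction.
The Circuit Court of Corwick:
  (a) The amount in controversy is 13,400 dollars, within the 15,000 dollars ceiling. Condition met.
  (b) The plaintiff resides in Harkbourne, which is not Corwick. Satisfied.
  (c) The amount in controversy is USD 13,400, which meets the $10,000 floor — that alternative is enough. Satisfied.
  (d) The claim is a contract claim, not a property claim — that alternative is enough. Condition met.
  (e) Vera Tansy resides in Rhoria — that alternative is enough. Satisfied.
  → All conditions met; jurisdiction exists.
The Civil Court of Corwick:
  (a) The amount in controversy is $13,400, within the USD 14,000 ceiling, which satisfies one of the alternatives. Met.
  (b) The amount in controversy is 13,400 dollars, which meets the $12,500 floor, so one alternative holds. Condition met.
  (c) The claim is a contract claim, which satisfies one of the alternatives. Met.
  (d) The plaintiff resides in Harkbourne, which is not Corwick, so this disjunct is met. Satisfied.
  (e) The claim is a contract claim, not a consumer claim, so one alternative holds. Satisfied.
  → Every requirement is satisfied — jurisdiction.

the Circuit Court of Corwick; the Civil Court of Corwick; the Harkbourne District Court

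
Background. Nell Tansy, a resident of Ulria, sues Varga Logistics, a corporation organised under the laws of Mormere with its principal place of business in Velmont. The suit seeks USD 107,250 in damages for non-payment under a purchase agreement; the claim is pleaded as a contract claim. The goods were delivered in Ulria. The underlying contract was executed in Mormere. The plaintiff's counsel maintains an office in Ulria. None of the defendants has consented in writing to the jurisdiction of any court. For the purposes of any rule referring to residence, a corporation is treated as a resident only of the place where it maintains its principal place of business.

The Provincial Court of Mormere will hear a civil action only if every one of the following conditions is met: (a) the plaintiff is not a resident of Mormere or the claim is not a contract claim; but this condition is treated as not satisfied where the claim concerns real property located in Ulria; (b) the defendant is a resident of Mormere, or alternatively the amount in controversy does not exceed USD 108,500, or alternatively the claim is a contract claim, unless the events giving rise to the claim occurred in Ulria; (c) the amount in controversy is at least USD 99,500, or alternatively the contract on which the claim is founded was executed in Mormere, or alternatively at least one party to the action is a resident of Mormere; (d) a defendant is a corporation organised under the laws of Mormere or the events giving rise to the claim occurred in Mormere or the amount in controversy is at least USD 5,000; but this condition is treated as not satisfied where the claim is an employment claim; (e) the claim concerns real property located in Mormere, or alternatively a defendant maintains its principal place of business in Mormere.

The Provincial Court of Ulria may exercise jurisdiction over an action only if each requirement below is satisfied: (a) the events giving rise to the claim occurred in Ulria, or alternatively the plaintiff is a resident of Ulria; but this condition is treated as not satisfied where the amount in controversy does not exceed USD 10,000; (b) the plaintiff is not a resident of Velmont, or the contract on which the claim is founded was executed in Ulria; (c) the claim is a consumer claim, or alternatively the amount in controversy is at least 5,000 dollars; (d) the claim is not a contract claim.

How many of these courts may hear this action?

The Provincial Court of Mormere:
  (a) The plaintiff resides in Ulria, which is not Mormere — that alternative is enough. The carve-out does not apply: the claim does not concern real property. Condition met.
  (b) The amount in controversy is 107,250 dollars, within the $108,500 ceiling, so one alternative holds. Satisfied.
  (c) The amount in controversy is USD 107,250, which meets the 99,500 dollars floor, so one alternative holds. Met.
  (d) Varga Logistics is organised under the laws of Mormere — that alternative is enough. And the carve-out is inapplicable — the claim is a contract claim, not an employment claim. Condition met.
  (e) The claim does not concern real property; the corporate defendant(s) have their principal place of business in Velmont, not Mormere — every alternative fails. Fails.
  → The court lacks jurisdiction.
The Provincial Court of Ulria:
  (a) The operative events occurred in Ulria, which satisfies one of the alternatives. The carve-out does not apply: the amount in controversy is USD 107,250, above the 10,000 dollars ceiling. Met.
  (b) The plaintiff resides in Ulria, which is not Velmont, so one alternative holds. Met.
  (c) The amount in controversy is 107,250 dollars, which meets the USD 5,000 floor, so this disjunct is met. Met.
  (d) The claim is a contract claim. Not met.
  → Not every requirement is met — no jurisdiction.
No court satisfies all of its conditions.

0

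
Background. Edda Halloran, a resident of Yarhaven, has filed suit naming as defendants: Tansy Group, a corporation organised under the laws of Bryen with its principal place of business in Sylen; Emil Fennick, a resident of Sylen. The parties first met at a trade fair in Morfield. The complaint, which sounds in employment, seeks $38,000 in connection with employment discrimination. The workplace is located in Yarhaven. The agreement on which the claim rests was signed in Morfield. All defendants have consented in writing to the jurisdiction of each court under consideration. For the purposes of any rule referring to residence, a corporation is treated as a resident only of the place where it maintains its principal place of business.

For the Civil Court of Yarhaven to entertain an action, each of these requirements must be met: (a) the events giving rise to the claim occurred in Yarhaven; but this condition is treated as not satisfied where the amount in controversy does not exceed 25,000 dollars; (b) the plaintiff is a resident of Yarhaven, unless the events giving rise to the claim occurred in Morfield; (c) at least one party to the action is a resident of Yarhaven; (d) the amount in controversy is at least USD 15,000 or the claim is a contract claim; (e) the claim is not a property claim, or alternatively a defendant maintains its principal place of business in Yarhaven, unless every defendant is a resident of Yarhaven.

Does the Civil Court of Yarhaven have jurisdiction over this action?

The Civil Court of Yarhaven:
  (a) The operative events occurred in Yarhaven. The carve-out does not apply: the amount in controversy is $38,000, above the $25,000 ceiling. Satisfied.
  (b) The plaintiff resides in Yarhaven. Satisfied.
  (c) Edda Halloran resides in Yarhaven. Condition met.
  (d) The amount in controversy is USD 38,000, which meets the $15,000 floor, which satisfies one of the alternatives. Satisfied.
  (e) The claim is an employment claim, not a property claim, so one alternative holds. Satisfied.
  → Jurisdiction lies.

Yes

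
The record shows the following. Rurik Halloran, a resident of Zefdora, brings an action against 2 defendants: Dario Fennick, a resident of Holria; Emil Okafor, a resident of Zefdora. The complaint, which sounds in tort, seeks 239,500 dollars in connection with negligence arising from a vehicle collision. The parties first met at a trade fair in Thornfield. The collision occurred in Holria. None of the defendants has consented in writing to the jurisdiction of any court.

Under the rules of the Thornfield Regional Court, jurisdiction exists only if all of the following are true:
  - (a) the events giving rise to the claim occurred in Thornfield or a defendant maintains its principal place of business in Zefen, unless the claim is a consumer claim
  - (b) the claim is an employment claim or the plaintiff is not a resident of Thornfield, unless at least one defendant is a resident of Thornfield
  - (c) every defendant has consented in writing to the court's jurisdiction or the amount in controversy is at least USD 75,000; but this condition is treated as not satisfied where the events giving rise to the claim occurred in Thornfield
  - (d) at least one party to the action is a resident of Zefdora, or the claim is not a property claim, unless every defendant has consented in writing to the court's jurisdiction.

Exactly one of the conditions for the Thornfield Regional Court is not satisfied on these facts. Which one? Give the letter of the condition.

The Thornfield Regional Court:
  (a) The operative events occurred in Holria, not Thornfield; no defendant is a corporation — none of the alternatives is met. And the claim is a tort claim, not a consumer claim, so the proviso does not save it. Not met.
  (b) The plaintiff resides in Zefdora, which is not Thornfield, which satisfies one of the alternatives. Satisfied.
  (c) The amount in controversy is 239,500 dollars, which meets the USD 75,000 floor — that alternative is enough. The exception is not triggered, since the operative events occurred in Holria, not Thornfield. Condition met.
  (d) Rurik Halloran resides in Zefdora — that alternative is enough. Met.
Only condition (a) fails.

(a)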